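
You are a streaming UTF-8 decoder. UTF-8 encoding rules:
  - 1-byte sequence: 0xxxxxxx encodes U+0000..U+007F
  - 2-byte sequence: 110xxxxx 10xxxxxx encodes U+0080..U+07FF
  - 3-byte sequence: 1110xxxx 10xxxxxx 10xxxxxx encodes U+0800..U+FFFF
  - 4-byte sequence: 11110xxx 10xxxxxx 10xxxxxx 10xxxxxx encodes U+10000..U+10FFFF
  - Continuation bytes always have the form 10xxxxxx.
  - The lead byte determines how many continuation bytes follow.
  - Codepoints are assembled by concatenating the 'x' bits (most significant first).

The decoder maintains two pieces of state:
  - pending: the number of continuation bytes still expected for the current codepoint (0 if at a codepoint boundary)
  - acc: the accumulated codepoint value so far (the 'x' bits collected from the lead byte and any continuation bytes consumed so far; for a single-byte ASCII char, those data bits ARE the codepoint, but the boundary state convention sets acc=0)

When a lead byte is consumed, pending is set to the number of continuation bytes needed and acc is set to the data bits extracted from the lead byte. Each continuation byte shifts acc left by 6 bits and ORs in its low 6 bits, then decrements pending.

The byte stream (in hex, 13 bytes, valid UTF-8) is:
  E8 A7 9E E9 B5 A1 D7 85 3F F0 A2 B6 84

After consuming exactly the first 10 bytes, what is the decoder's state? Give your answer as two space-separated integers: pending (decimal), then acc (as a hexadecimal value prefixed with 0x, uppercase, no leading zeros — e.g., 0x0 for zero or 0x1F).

Answer: 3 0x0

Derivation:
Byte[0]=E8: 3-byte lead. pending=2, acc=0x8
Byte[1]=A7: continuation. acc=(acc<<6)|0x27=0x227, pending=1
Byte[2]=9E: continuation. acc=(acc<<6)|0x1E=0x89DE, pending=0
Byte[3]=E9: 3-byte lead. pending=2, acc=0x9
Byte[4]=B5: continuation. acc=(acc<<6)|0x35=0x275, pending=1
Byte[5]=A1: continuation. acc=(acc<<6)|0x21=0x9D61, pending=0
Byte[6]=D7: 2-byte lead. pending=1, acc=0x17
Byte[7]=85: continuation. acc=(acc<<6)|0x05=0x5C5, pending=0
Byte[8]=3F: 1-byte. pending=0, acc=0x0
Byte[9]=F0: 4-byte lead. pending=3, acc=0x0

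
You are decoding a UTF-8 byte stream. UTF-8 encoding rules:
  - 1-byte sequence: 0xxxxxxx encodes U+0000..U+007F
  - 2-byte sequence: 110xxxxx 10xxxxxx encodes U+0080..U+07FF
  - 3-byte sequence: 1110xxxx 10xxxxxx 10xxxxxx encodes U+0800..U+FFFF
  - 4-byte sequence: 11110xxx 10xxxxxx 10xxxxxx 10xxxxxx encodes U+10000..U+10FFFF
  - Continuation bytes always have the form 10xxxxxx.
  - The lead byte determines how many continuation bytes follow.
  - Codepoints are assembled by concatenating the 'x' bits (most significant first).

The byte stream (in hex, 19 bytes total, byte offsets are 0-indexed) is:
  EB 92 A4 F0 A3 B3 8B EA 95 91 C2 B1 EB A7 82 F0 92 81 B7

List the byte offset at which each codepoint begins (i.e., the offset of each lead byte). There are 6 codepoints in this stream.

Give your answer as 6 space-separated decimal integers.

Byte[0]=EB: 3-byte lead, need 2 cont bytes. acc=0xB
Byte[1]=92: continuation. acc=(acc<<6)|0x12=0x2D2
Byte[2]=A4: continuation. acc=(acc<<6)|0x24=0xB4A4
Completed: cp=U+B4A4 (starts at byte 0)
Byte[3]=F0: 4-byte lead, need 3 cont bytes. acc=0x0
Byte[4]=A3: continuation. acc=(acc<<6)|0x23=0x23
Byte[5]=B3: continuation. acc=(acc<<6)|0x33=0x8F3
Byte[6]=8B: continuation. acc=(acc<<6)|0x0B=0x23CCB
Completed: cp=U+23CCB (starts at byte 3)
Byte[7]=EA: 3-byte lead, need 2 cont bytes. acc=0xA
Byte[8]=95: continuation. acc=(acc<<6)|0x15=0x295
Byte[9]=91: continuation. acc=(acc<<6)|0x11=0xA551
Completed: cp=U+A551 (starts at byte 7)
Byte[10]=C2: 2-byte lead, need 1 cont bytes. acc=0x2
Byte[11]=B1: continuation. acc=(acc<<6)|0x31=0xB1
Completed: cp=U+00B1 (starts at byte 10)
Byte[12]=EB: 3-byte lead, need 2 cont bytes. acc=0xB
Byte[13]=A7: continuation. acc=(acc<<6)|0x27=0x2E7
Byte[14]=82: continuation. acc=(acc<<6)|0x02=0xB9C2
Completed: cp=U+B9C2 (starts at byte 12)
Byte[15]=F0: 4-byte lead, need 3 cont bytes. acc=0x0
Byte[16]=92: continuation. acc=(acc<<6)|0x12=0x12
Byte[17]=81: continuation. acc=(acc<<6)|0x01=0x481
Byte[18]=B7: continuation. acc=(acc<<6)|0x37=0x12077
Completed: cp=U+12077 (starts at byte 15)

Answer: 0 3 7 10 12 15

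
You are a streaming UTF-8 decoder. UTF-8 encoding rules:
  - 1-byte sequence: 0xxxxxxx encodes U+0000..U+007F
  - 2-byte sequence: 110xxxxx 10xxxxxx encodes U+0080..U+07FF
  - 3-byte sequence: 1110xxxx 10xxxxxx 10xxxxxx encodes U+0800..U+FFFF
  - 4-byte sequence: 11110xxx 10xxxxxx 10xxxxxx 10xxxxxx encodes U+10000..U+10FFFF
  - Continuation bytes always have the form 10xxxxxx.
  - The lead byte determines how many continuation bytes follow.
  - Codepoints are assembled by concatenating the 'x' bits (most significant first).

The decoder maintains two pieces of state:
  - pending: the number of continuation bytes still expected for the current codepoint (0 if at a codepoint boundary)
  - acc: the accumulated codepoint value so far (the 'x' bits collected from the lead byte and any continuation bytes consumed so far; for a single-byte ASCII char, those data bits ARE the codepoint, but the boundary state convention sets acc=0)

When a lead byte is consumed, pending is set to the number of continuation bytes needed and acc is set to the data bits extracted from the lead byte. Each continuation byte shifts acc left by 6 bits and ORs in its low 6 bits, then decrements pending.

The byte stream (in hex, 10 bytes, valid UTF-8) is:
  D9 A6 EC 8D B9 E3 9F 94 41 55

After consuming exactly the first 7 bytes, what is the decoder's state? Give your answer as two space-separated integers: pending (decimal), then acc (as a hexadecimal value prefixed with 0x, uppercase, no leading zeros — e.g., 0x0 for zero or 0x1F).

Answer: 1 0xDF

Derivation:
Byte[0]=D9: 2-byte lead. pending=1, acc=0x19
Byte[1]=A6: continuation. acc=(acc<<6)|0x26=0x666, pending=0
Byte[2]=EC: 3-byte lead. pending=2, acc=0xC
Byte[3]=8D: continuation. acc=(acc<<6)|0x0D=0x30D, pending=1
Byte[4]=B9: continuation. acc=(acc<<6)|0x39=0xC379, pending=0
Byte[5]=E3: 3-byte lead. pending=2, acc=0x3
Byte[6]=9F: continuation. acc=(acc<<6)|0x1F=0xDF, pending=1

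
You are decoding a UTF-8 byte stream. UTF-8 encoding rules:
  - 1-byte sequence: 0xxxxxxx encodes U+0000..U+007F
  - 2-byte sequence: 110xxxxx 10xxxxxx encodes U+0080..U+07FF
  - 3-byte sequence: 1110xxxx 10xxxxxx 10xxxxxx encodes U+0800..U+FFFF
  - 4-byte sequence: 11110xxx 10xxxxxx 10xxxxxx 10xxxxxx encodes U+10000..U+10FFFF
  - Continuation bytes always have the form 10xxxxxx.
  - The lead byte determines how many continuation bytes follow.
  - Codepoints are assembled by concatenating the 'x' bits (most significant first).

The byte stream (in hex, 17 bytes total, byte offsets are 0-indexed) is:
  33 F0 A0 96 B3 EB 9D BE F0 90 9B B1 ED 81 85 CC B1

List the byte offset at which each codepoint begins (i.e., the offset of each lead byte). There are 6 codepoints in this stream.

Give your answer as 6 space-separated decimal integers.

Byte[0]=33: 1-byte ASCII. cp=U+0033
Byte[1]=F0: 4-byte lead, need 3 cont bytes. acc=0x0
Byte[2]=A0: continuation. acc=(acc<<6)|0x20=0x20
Byte[3]=96: continuation. acc=(acc<<6)|0x16=0x816
Byte[4]=B3: continuation. acc=(acc<<6)|0x33=0x205B3
Completed: cp=U+205B3 (starts at byte 1)
Byte[5]=EB: 3-byte lead, need 2 cont bytes. acc=0xB
Byte[6]=9D: continuation. acc=(acc<<6)|0x1D=0x2DD
Byte[7]=BE: continuation. acc=(acc<<6)|0x3E=0xB77E
Completed: cp=U+B77E (starts at byte 5)
Byte[8]=F0: 4-byte lead, need 3 cont bytes. acc=0x0
Byte[9]=90: continuation. acc=(acc<<6)|0x10=0x10
Byte[10]=9B: continuation. acc=(acc<<6)|0x1B=0x41B
Byte[11]=B1: continuation. acc=(acc<<6)|0x31=0x106F1
Completed: cp=U+106F1 (starts at byte 8)
Byte[12]=ED: 3-byte lead, need 2 cont bytes. acc=0xD
Byte[13]=81: continuation. acc=(acc<<6)|0x01=0x341
Byte[14]=85: continuation. acc=(acc<<6)|0x05=0xD045
Completed: cp=U+D045 (starts at byte 12)
Byte[15]=CC: 2-byte lead, need 1 cont bytes. acc=0xC
Byte[16]=B1: continuation. acc=(acc<<6)|0x31=0x331
Completed: cp=U+0331 (starts at byte 15)

Answer: 0 1 5 8 12 15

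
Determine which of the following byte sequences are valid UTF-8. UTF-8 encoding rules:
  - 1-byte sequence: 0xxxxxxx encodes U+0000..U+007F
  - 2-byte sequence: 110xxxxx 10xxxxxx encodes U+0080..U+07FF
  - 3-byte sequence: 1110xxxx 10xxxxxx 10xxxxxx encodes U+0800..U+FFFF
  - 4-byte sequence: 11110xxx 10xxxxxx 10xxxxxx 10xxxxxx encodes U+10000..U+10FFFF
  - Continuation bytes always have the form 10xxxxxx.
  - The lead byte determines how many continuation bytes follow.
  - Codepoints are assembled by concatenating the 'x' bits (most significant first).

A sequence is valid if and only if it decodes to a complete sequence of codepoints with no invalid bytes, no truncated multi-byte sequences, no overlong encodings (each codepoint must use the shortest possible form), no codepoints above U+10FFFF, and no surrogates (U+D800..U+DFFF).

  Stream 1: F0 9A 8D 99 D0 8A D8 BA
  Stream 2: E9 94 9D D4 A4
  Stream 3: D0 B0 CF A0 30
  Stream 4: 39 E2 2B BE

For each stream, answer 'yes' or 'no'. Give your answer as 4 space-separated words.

Stream 1: decodes cleanly. VALID
Stream 2: decodes cleanly. VALID
Stream 3: decodes cleanly. VALID
Stream 4: error at byte offset 2. INVALID

Answer: yes yes yes no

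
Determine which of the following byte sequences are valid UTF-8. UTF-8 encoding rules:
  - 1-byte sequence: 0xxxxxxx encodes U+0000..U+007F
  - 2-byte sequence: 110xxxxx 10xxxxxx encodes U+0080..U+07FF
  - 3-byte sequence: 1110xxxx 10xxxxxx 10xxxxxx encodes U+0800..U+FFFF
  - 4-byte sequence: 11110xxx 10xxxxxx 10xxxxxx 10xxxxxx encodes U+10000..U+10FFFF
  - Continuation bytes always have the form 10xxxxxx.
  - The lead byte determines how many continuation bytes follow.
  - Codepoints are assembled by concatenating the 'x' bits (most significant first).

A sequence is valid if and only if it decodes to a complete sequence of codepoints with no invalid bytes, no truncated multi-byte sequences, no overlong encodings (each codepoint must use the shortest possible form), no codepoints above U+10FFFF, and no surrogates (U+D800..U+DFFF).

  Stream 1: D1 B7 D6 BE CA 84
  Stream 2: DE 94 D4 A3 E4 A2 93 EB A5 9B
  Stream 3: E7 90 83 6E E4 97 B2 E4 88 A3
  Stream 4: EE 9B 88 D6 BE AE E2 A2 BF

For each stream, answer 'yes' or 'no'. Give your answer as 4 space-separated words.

Stream 1: decodes cleanly. VALID
Stream 2: decodes cleanly. VALID
Stream 3: decodes cleanly. VALID
Stream 4: error at byte offset 5. INVALID

Answer: yes yes yes no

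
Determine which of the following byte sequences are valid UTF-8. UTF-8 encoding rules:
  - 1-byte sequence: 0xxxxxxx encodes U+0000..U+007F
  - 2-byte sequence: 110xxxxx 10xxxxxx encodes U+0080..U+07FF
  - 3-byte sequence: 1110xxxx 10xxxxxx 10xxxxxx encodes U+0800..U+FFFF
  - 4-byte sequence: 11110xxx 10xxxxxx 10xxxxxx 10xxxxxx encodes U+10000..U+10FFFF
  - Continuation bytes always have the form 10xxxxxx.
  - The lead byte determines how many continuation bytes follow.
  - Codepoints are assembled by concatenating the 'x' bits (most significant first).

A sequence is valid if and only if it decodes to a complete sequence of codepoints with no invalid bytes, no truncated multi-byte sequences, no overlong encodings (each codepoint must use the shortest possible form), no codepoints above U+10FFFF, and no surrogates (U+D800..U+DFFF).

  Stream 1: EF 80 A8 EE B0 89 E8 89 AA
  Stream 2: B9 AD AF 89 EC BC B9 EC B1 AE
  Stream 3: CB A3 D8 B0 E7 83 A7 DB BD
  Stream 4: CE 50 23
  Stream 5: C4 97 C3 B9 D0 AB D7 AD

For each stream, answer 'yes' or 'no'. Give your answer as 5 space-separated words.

Answer: yes no yes no yes

Derivation:
Stream 1: decodes cleanly. VALID
Stream 2: error at byte offset 0. INVALID
Stream 3: decodes cleanly. VALID
Stream 4: error at byte offset 1. INVALID
Stream 5: decodes cleanly. VALID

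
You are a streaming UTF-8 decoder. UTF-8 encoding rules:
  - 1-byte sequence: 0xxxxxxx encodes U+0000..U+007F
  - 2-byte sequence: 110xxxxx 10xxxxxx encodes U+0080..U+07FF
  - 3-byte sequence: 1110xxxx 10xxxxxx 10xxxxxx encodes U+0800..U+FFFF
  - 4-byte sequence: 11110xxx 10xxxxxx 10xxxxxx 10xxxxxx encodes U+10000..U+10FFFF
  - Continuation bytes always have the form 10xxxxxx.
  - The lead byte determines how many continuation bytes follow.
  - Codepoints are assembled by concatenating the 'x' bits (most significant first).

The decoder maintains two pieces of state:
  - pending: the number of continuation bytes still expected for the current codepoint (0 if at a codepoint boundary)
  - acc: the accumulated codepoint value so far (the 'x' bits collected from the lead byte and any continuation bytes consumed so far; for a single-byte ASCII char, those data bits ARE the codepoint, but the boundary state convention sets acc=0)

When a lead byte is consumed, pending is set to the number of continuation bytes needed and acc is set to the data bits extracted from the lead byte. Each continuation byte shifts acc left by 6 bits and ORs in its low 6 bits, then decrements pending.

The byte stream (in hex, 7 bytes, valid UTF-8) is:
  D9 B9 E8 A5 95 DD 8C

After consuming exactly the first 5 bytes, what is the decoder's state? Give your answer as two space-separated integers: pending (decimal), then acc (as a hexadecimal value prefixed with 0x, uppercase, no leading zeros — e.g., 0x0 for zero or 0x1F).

Byte[0]=D9: 2-byte lead. pending=1, acc=0x19
Byte[1]=B9: continuation. acc=(acc<<6)|0x39=0x679, pending=0
Byte[2]=E8: 3-byte lead. pending=2, acc=0x8
Byte[3]=A5: continuation. acc=(acc<<6)|0x25=0x225, pending=1
Byte[4]=95: continuation. acc=(acc<<6)|0x15=0x8955, pending=0

Answer: 0 0x8955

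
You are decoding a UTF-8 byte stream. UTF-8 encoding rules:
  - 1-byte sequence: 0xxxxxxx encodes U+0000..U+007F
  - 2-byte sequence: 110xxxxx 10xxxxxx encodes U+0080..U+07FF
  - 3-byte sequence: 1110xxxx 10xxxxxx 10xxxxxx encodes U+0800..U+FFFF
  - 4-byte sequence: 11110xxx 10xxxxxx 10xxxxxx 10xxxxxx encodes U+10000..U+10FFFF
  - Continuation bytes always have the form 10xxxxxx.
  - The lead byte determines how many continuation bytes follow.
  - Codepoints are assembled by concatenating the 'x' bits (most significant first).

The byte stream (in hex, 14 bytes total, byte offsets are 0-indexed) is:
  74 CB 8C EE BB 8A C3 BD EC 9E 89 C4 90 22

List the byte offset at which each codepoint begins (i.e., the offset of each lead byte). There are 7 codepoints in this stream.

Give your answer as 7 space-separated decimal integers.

Answer: 0 1 3 6 8 11 13

Derivation:
Byte[0]=74: 1-byte ASCII. cp=U+0074
Byte[1]=CB: 2-byte lead, need 1 cont bytes. acc=0xB
Byte[2]=8C: continuation. acc=(acc<<6)|0x0C=0x2CC
Completed: cp=U+02CC (starts at byte 1)
Byte[3]=EE: 3-byte lead, need 2 cont bytes. acc=0xE
Byte[4]=BB: continuation. acc=(acc<<6)|0x3B=0x3BB
Byte[5]=8A: continuation. acc=(acc<<6)|0x0A=0xEECA
Completed: cp=U+EECA (starts at byte 3)
Byte[6]=C3: 2-byte lead, need 1 cont bytes. acc=0x3
Byte[7]=BD: continuation. acc=(acc<<6)|0x3D=0xFD
Completed: cp=U+00FD (starts at byte 6)
Byte[8]=EC: 3-byte lead, need 2 cont bytes. acc=0xC
Byte[9]=9E: continuation. acc=(acc<<6)|0x1E=0x31E
Byte[10]=89: continuation. acc=(acc<<6)|0x09=0xC789
Completed: cp=U+C789 (starts at byte 8)
Byte[11]=C4: 2-byte lead, need 1 cont bytes. acc=0x4
Byte[12]=90: continuation. acc=(acc<<6)|0x10=0x110
Completed: cp=U+0110 (starts at byte 11)
Byte[13]=22: 1-byte ASCII. cp=U+0022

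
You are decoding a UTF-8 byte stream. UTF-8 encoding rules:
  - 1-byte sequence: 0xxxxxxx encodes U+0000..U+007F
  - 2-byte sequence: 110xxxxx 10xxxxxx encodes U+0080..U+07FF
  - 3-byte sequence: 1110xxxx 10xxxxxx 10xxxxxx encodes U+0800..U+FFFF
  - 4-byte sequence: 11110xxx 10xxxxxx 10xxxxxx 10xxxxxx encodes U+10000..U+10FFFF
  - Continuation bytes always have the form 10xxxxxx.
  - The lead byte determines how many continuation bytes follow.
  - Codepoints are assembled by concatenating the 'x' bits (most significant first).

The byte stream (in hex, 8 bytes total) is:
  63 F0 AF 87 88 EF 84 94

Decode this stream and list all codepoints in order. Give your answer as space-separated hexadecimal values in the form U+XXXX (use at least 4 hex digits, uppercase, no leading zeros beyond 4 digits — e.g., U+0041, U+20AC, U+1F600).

Byte[0]=63: 1-byte ASCII. cp=U+0063
Byte[1]=F0: 4-byte lead, need 3 cont bytes. acc=0x0
Byte[2]=AF: continuation. acc=(acc<<6)|0x2F=0x2F
Byte[3]=87: continuation. acc=(acc<<6)|0x07=0xBC7
Byte[4]=88: continuation. acc=(acc<<6)|0x08=0x2F1C8
Completed: cp=U+2F1C8 (starts at byte 1)
Byte[5]=EF: 3-byte lead, need 2 cont bytes. acc=0xF
Byte[6]=84: continuation. acc=(acc<<6)|0x04=0x3C4
Byte[7]=94: continuation. acc=(acc<<6)|0x14=0xF114
Completed: cp=U+F114 (starts at byte 5)

Answer: U+0063 U+2F1C8 U+F114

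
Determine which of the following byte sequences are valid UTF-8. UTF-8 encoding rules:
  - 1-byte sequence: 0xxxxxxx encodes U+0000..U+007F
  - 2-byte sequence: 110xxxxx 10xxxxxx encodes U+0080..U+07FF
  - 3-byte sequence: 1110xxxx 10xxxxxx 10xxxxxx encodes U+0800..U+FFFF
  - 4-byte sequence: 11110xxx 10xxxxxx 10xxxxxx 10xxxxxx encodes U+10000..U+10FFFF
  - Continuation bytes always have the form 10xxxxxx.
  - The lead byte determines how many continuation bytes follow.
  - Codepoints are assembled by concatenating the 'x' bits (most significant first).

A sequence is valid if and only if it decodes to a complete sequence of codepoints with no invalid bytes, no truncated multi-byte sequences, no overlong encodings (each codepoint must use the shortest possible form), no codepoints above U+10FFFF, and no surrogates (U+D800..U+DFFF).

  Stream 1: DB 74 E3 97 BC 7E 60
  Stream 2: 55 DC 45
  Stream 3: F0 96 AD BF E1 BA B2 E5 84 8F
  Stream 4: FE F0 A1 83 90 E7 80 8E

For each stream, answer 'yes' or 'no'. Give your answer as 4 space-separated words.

Answer: no no yes no

Derivation:
Stream 1: error at byte offset 1. INVALID
Stream 2: error at byte offset 2. INVALID
Stream 3: decodes cleanly. VALID
Stream 4: error at byte offset 0. INVALID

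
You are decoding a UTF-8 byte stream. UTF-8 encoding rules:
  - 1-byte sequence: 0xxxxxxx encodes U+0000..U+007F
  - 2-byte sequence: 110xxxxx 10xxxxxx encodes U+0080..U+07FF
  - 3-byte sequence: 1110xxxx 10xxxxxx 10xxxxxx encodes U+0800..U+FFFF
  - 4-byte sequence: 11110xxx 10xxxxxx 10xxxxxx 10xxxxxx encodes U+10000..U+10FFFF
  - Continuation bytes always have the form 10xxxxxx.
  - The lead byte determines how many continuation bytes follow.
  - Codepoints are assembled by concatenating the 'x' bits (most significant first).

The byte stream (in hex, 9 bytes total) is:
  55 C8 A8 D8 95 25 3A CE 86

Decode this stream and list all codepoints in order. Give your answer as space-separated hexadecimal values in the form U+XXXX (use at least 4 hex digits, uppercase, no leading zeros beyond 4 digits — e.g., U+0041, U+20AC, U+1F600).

Byte[0]=55: 1-byte ASCII. cp=U+0055
Byte[1]=C8: 2-byte lead, need 1 cont bytes. acc=0x8
Byte[2]=A8: continuation. acc=(acc<<6)|0x28=0x228
Completed: cp=U+0228 (starts at byte 1)
Byte[3]=D8: 2-byte lead, need 1 cont bytes. acc=0x18
Byte[4]=95: continuation. acc=(acc<<6)|0x15=0x615
Completed: cp=U+0615 (starts at byte 3)
Byte[5]=25: 1-byte ASCII. cp=U+0025
Byte[6]=3A: 1-byte ASCII. cp=U+003A
Byte[7]=CE: 2-byte lead, need 1 cont bytes. acc=0xE
Byte[8]=86: continuation. acc=(acc<<6)|0x06=0x386
Completed: cp=U+0386 (starts at byte 7)

Answer: U+0055 U+0228 U+0615 U+0025 U+003A U+0386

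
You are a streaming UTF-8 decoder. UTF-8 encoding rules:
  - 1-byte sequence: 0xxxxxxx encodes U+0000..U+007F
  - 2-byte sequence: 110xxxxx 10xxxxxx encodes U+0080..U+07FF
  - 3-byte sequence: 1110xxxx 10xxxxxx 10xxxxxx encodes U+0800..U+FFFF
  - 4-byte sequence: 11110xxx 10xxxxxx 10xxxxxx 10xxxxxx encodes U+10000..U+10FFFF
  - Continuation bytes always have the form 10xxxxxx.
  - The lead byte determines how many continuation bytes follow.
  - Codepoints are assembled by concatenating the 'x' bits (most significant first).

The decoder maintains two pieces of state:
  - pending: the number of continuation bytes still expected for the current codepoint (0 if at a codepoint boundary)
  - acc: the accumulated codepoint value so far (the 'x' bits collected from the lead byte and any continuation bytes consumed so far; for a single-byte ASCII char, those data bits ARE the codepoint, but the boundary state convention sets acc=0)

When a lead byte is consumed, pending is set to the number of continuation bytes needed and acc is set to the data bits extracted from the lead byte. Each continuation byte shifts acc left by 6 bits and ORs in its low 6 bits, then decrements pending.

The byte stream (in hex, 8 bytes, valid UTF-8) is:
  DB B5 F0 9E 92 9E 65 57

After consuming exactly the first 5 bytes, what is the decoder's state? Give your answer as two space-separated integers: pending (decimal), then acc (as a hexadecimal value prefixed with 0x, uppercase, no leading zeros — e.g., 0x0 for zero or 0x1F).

Byte[0]=DB: 2-byte lead. pending=1, acc=0x1B
Byte[1]=B5: continuation. acc=(acc<<6)|0x35=0x6F5, pending=0
Byte[2]=F0: 4-byte lead. pending=3, acc=0x0
Byte[3]=9E: continuation. acc=(acc<<6)|0x1E=0x1E, pending=2
Byte[4]=92: continuation. acc=(acc<<6)|0x12=0x792, pending=1

Answer: 1 0x792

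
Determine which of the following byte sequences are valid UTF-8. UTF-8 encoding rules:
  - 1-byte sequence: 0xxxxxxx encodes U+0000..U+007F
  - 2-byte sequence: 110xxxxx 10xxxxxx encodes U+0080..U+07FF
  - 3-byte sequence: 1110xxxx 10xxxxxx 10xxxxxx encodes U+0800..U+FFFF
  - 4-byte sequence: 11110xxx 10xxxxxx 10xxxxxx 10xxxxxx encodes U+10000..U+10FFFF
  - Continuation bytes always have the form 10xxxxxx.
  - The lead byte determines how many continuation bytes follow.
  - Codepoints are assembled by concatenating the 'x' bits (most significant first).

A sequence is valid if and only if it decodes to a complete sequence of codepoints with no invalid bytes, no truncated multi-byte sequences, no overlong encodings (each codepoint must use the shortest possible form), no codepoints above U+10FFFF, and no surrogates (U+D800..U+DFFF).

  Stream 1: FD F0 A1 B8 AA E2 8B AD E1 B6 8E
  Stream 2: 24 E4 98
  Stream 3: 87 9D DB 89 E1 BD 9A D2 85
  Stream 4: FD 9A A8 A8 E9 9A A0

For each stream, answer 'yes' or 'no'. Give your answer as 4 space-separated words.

Answer: no no no no

Derivation:
Stream 1: error at byte offset 0. INVALID
Stream 2: error at byte offset 3. INVALID
Stream 3: error at byte offset 0. INVALID
Stream 4: error at byte offset 0. INVALID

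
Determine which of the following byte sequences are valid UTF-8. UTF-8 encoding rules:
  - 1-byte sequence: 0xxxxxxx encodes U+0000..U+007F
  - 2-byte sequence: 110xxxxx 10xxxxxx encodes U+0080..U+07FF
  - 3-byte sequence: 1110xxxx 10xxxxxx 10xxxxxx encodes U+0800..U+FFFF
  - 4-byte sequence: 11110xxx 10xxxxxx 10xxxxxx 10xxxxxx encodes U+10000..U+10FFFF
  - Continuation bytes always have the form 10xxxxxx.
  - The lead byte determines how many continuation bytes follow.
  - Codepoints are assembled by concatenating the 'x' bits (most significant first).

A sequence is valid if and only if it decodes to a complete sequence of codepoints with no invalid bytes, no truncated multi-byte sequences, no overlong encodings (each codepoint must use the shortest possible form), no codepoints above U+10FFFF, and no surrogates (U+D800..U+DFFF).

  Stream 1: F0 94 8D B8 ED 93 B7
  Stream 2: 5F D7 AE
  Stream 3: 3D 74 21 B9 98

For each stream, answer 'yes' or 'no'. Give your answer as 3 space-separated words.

Stream 1: decodes cleanly. VALID
Stream 2: decodes cleanly. VALID
Stream 3: error at byte offset 3. INVALID

Answer: yes yes no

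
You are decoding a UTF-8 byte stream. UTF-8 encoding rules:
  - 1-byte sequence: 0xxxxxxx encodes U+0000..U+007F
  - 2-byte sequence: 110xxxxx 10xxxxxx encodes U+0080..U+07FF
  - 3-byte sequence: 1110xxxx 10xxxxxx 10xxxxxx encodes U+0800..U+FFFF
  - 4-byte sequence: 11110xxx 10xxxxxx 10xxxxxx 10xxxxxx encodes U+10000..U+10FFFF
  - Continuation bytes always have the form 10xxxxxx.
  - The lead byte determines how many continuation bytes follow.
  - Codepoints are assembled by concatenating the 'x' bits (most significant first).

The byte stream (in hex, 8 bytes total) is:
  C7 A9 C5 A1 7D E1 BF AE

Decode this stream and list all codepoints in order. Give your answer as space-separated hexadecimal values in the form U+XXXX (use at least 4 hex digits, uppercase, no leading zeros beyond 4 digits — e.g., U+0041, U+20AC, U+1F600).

Byte[0]=C7: 2-byte lead, need 1 cont bytes. acc=0x7
Byte[1]=A9: continuation. acc=(acc<<6)|0x29=0x1E9
Completed: cp=U+01E9 (starts at byte 0)
Byte[2]=C5: 2-byte lead, need 1 cont bytes. acc=0x5
Byte[3]=A1: continuation. acc=(acc<<6)|0x21=0x161
Completed: cp=U+0161 (starts at byte 2)
Byte[4]=7D: 1-byte ASCII. cp=U+007D
Byte[5]=E1: 3-byte lead, need 2 cont bytes. acc=0x1
Byte[6]=BF: continuation. acc=(acc<<6)|0x3F=0x7F
Byte[7]=AE: continuation. acc=(acc<<6)|0x2E=0x1FEE
Completed: cp=U+1FEE (starts at byte 5)

Answer: U+01E9 U+0161 U+007D U+1FEE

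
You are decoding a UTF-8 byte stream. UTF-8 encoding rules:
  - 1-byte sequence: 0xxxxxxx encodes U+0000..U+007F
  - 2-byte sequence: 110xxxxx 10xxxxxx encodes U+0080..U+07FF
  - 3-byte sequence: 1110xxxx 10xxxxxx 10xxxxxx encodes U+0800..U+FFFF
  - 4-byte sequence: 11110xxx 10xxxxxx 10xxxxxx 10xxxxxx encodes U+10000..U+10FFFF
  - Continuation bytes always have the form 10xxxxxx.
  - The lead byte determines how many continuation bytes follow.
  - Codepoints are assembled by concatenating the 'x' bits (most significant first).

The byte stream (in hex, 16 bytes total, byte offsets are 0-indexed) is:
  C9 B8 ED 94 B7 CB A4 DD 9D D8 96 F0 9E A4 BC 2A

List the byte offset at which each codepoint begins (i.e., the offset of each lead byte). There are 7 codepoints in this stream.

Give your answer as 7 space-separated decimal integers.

Answer: 0 2 5 7 9 11 15

Derivation:
Byte[0]=C9: 2-byte lead, need 1 cont bytes. acc=0x9
Byte[1]=B8: continuation. acc=(acc<<6)|0x38=0x278
Completed: cp=U+0278 (starts at byte 0)
Byte[2]=ED: 3-byte lead, need 2 cont bytes. acc=0xD
Byte[3]=94: continuation. acc=(acc<<6)|0x14=0x354
Byte[4]=B7: continuation. acc=(acc<<6)|0x37=0xD537
Completed: cp=U+D537 (starts at byte 2)
Byte[5]=CB: 2-byte lead, need 1 cont bytes. acc=0xB
Byte[6]=A4: continuation. acc=(acc<<6)|0x24=0x2E4
Completed: cp=U+02E4 (starts at byte 5)
Byte[7]=DD: 2-byte lead, need 1 cont bytes. acc=0x1D
Byte[8]=9D: continuation. acc=(acc<<6)|0x1D=0x75D
Completed: cp=U+075D (starts at byte 7)
Byte[9]=D8: 2-byte lead, need 1 cont bytes. acc=0x18
Byte[10]=96: continuation. acc=(acc<<6)|0x16=0x616
Completed: cp=U+0616 (starts at byte 9)
Byte[11]=F0: 4-byte lead, need 3 cont bytes. acc=0x0
Byte[12]=9E: continuation. acc=(acc<<6)|0x1E=0x1E
Byte[13]=A4: continuation. acc=(acc<<6)|0x24=0x7A4
Byte[14]=BC: continuation. acc=(acc<<6)|0x3C=0x1E93C
Completed: cp=U+1E93C (starts at byte 11)
Byte[15]=2A: 1-byte ASCII. cp=U+002A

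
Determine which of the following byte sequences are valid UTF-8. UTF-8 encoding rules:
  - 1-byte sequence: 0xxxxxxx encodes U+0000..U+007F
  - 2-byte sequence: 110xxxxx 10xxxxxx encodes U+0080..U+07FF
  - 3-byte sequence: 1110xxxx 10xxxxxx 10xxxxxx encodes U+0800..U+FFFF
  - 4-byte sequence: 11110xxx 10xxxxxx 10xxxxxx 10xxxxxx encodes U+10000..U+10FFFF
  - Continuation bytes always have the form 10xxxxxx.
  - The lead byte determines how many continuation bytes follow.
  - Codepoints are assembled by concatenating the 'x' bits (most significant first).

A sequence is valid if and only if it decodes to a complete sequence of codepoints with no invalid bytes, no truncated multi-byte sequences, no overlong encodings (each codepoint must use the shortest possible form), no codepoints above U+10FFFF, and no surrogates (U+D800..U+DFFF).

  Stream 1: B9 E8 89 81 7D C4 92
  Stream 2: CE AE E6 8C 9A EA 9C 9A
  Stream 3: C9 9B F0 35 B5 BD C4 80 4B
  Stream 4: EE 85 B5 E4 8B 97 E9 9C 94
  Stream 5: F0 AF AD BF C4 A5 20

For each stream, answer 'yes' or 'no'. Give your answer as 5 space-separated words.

Stream 1: error at byte offset 0. INVALID
Stream 2: decodes cleanly. VALID
Stream 3: error at byte offset 3. INVALID
Stream 4: decodes cleanly. VALID
Stream 5: decodes cleanly. VALID

Answer: no yes no yes yes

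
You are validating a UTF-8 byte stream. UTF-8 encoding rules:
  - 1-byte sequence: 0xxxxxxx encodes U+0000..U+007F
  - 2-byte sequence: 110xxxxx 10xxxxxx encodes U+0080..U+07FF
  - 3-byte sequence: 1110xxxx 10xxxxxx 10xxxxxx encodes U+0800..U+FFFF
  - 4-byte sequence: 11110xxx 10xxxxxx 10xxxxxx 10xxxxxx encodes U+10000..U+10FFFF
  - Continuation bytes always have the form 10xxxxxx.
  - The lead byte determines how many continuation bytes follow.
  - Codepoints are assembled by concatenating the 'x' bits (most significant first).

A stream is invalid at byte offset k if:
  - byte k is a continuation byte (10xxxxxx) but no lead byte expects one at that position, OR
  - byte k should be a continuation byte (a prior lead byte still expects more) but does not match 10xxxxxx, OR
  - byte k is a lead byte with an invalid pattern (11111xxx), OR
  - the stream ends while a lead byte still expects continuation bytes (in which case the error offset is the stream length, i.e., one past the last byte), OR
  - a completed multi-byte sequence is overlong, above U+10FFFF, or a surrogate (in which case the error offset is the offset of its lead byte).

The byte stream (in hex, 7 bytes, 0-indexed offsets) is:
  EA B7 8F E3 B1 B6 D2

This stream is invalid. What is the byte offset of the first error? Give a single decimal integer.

Byte[0]=EA: 3-byte lead, need 2 cont bytes. acc=0xA
Byte[1]=B7: continuation. acc=(acc<<6)|0x37=0x2B7
Byte[2]=8F: continuation. acc=(acc<<6)|0x0F=0xADCF
Completed: cp=U+ADCF (starts at byte 0)
Byte[3]=E3: 3-byte lead, need 2 cont bytes. acc=0x3
Byte[4]=B1: continuation. acc=(acc<<6)|0x31=0xF1
Byte[5]=B6: continuation. acc=(acc<<6)|0x36=0x3C76
Completed: cp=U+3C76 (starts at byte 3)
Byte[6]=D2: 2-byte lead, need 1 cont bytes. acc=0x12
Byte[7]: stream ended, expected continuation. INVALID

Answer: 7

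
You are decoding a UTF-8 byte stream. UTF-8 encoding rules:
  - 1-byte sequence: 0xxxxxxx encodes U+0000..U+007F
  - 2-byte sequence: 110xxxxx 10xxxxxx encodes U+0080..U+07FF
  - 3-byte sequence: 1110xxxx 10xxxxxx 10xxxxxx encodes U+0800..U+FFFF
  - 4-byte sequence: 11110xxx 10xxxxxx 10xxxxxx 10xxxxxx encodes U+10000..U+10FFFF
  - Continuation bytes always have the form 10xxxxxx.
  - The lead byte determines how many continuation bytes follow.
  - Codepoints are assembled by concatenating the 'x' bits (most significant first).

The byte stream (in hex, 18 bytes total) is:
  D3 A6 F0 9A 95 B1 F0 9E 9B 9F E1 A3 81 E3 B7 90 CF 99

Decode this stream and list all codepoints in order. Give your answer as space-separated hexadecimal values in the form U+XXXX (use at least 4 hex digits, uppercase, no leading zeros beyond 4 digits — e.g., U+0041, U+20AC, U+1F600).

Byte[0]=D3: 2-byte lead, need 1 cont bytes. acc=0x13
Byte[1]=A6: continuation. acc=(acc<<6)|0x26=0x4E6
Completed: cp=U+04E6 (starts at byte 0)
Byte[2]=F0: 4-byte lead, need 3 cont bytes. acc=0x0
Byte[3]=9A: continuation. acc=(acc<<6)|0x1A=0x1A
Byte[4]=95: continuation. acc=(acc<<6)|0x15=0x695
Byte[5]=B1: continuation. acc=(acc<<6)|0x31=0x1A571
Completed: cp=U+1A571 (starts at byte 2)
Byte[6]=F0: 4-byte lead, need 3 cont bytes. acc=0x0
Byte[7]=9E: continuation. acc=(acc<<6)|0x1E=0x1E
Byte[8]=9B: continuation. acc=(acc<<6)|0x1B=0x79B
Byte[9]=9F: continuation. acc=(acc<<6)|0x1F=0x1E6DF
Completed: cp=U+1E6DF (starts at byte 6)
Byte[10]=E1: 3-byte lead, need 2 cont bytes. acc=0x1
Byte[11]=A3: continuation. acc=(acc<<6)|0x23=0x63
Byte[12]=81: continuation. acc=(acc<<6)|0x01=0x18C1
Completed: cp=U+18C1 (starts at byte 10)
Byte[13]=E3: 3-byte lead, need 2 cont bytes. acc=0x3
Byte[14]=B7: continuation. acc=(acc<<6)|0x37=0xF7
Byte[15]=90: continuation. acc=(acc<<6)|0x10=0x3DD0
Completed: cp=U+3DD0 (starts at byte 13)
Byte[16]=CF: 2-byte lead, need 1 cont bytes. acc=0xF
Byte[17]=99: continuation. acc=(acc<<6)|0x19=0x3D9
Completed: cp=U+03D9 (starts at byte 16)

Answer: U+04E6 U+1A571 U+1E6DF U+18C1 U+3DD0 U+03D9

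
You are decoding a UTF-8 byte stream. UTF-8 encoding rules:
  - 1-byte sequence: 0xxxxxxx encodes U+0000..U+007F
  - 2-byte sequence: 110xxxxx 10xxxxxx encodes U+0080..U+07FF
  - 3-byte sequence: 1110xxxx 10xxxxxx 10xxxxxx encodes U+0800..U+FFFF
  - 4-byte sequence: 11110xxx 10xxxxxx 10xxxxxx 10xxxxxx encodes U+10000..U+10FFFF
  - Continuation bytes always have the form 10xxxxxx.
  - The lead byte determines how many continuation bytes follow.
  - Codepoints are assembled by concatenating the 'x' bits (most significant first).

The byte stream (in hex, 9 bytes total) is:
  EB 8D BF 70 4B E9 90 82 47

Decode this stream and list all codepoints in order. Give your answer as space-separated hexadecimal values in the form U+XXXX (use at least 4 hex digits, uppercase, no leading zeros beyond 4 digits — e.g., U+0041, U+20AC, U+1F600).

Byte[0]=EB: 3-byte lead, need 2 cont bytes. acc=0xB
Byte[1]=8D: continuation. acc=(acc<<6)|0x0D=0x2CD
Byte[2]=BF: continuation. acc=(acc<<6)|0x3F=0xB37F
Completed: cp=U+B37F (starts at byte 0)
Byte[3]=70: 1-byte ASCII. cp=U+0070
Byte[4]=4B: 1-byte ASCII. cp=U+004B
Byte[5]=E9: 3-byte lead, need 2 cont bytes. acc=0x9
Byte[6]=90: continuation. acc=(acc<<6)|0x10=0x250
Byte[7]=82: continuation. acc=(acc<<6)|0x02=0x9402
Completed: cp=U+9402 (starts at byte 5)
Byte[8]=47: 1-byte ASCII. cp=U+0047

Answer: U+B37F U+0070 U+004B U+9402 U+0047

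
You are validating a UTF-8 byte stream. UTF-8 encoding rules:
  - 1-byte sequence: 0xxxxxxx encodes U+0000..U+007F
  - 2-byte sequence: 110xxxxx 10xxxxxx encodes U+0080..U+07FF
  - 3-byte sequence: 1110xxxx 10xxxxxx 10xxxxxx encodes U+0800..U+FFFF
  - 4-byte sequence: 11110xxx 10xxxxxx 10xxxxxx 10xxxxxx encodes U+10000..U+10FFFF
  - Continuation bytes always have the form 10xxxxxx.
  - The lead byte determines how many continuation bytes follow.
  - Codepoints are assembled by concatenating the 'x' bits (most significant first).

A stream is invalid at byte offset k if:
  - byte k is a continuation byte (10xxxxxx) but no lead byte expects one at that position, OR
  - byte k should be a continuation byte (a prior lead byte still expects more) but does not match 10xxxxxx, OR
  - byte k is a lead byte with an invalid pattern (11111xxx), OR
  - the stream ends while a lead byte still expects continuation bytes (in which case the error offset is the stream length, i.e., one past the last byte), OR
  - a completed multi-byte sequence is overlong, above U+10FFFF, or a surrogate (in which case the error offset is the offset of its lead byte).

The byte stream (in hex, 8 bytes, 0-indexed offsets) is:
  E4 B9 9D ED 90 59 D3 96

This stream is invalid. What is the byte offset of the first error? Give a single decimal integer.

Answer: 5

Derivation:
Byte[0]=E4: 3-byte lead, need 2 cont bytes. acc=0x4
Byte[1]=B9: continuation. acc=(acc<<6)|0x39=0x139
Byte[2]=9D: continuation. acc=(acc<<6)|0x1D=0x4E5D
Completed: cp=U+4E5D (starts at byte 0)
Byte[3]=ED: 3-byte lead, need 2 cont bytes. acc=0xD
Byte[4]=90: continuation. acc=(acc<<6)|0x10=0x350
Byte[5]=59: expected 10xxxxxx continuation. INVALID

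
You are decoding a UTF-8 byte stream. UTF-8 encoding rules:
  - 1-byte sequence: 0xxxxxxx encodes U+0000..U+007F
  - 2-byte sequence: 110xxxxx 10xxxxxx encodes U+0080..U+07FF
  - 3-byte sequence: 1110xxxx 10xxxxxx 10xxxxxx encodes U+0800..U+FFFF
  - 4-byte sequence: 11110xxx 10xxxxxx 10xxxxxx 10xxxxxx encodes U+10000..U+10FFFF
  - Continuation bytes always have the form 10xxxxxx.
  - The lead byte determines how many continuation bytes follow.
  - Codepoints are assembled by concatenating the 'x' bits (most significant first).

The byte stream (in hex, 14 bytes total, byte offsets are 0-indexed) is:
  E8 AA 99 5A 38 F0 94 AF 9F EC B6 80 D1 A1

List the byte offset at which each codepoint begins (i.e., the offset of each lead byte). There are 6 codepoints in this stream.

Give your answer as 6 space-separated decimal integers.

Byte[0]=E8: 3-byte lead, need 2 cont bytes. acc=0x8
Byte[1]=AA: continuation. acc=(acc<<6)|0x2A=0x22A
Byte[2]=99: continuation. acc=(acc<<6)|0x19=0x8A99
Completed: cp=U+8A99 (starts at byte 0)
Byte[3]=5A: 1-byte ASCII. cp=U+005A
Byte[4]=38: 1-byte ASCII. cp=U+0038
Byte[5]=F0: 4-byte lead, need 3 cont bytes. acc=0x0
Byte[6]=94: continuation. acc=(acc<<6)|0x14=0x14
Byte[7]=AF: continuation. acc=(acc<<6)|0x2F=0x52F
Byte[8]=9F: continuation. acc=(acc<<6)|0x1F=0x14BDF
Completed: cp=U+14BDF (starts at byte 5)
Byte[9]=EC: 3-byte lead, need 2 cont bytes. acc=0xC
Byte[10]=B6: continuation. acc=(acc<<6)|0x36=0x336
Byte[11]=80: continuation. acc=(acc<<6)|0x00=0xCD80
Completed: cp=U+CD80 (starts at byte 9)
Byte[12]=D1: 2-byte lead, need 1 cont bytes. acc=0x11
Byte[13]=A1: continuation. acc=(acc<<6)|0x21=0x461
Completed: cp=U+0461 (starts at byte 12)

Answer: 0 3 4 5 9 12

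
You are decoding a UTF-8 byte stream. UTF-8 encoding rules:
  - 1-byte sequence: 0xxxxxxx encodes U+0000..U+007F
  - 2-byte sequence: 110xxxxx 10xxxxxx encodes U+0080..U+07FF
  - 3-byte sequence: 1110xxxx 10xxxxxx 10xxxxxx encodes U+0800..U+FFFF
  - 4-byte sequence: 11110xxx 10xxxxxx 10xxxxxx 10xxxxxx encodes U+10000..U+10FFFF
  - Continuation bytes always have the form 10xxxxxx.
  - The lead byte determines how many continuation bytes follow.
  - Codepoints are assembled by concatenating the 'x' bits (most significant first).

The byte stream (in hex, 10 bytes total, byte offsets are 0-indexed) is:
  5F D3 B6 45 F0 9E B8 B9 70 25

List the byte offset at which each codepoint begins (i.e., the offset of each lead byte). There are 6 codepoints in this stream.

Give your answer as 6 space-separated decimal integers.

Answer: 0 1 3 4 8 9

Derivation:
Byte[0]=5F: 1-byte ASCII. cp=U+005F
Byte[1]=D3: 2-byte lead, need 1 cont bytes. acc=0x13
Byte[2]=B6: continuation. acc=(acc<<6)|0x36=0x4F6
Completed: cp=U+04F6 (starts at byte 1)
Byte[3]=45: 1-byte ASCII. cp=U+0045
Byte[4]=F0: 4-byte lead, need 3 cont bytes. acc=0x0
Byte[5]=9E: continuation. acc=(acc<<6)|0x1E=0x1E
Byte[6]=B8: continuation. acc=(acc<<6)|0x38=0x7B8
Byte[7]=B9: continuation. acc=(acc<<6)|0x39=0x1EE39
Completed: cp=U+1EE39 (starts at byte 4)
Byte[8]=70: 1-byte ASCII. cp=U+0070
Byte[9]=25: 1-byte ASCII. cp=U+0025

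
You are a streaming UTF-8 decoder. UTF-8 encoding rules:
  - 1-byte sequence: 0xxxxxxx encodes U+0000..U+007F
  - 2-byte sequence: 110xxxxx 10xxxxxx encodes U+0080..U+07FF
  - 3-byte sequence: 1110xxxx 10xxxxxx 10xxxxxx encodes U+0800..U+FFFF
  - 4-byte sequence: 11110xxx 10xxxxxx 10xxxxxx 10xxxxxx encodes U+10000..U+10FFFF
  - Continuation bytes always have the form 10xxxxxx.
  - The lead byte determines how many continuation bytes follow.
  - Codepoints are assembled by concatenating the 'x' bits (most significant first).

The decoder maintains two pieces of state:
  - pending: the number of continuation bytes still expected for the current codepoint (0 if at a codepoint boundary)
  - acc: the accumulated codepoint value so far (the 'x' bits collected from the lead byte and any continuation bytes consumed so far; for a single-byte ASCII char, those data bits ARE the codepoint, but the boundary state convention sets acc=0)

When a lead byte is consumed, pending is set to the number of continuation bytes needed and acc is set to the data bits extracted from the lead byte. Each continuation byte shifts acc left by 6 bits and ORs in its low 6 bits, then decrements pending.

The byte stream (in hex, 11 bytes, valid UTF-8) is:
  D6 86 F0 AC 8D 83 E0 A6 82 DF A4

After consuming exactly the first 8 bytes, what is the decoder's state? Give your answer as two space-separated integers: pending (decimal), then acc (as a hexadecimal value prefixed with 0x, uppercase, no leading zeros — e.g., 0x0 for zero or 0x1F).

Answer: 1 0x26

Derivation:
Byte[0]=D6: 2-byte lead. pending=1, acc=0x16
Byte[1]=86: continuation. acc=(acc<<6)|0x06=0x586, pending=0
Byte[2]=F0: 4-byte lead. pending=3, acc=0x0
Byte[3]=AC: continuation. acc=(acc<<6)|0x2C=0x2C, pending=2
Byte[4]=8D: continuation. acc=(acc<<6)|0x0D=0xB0D, pending=1
Byte[5]=83: continuation. acc=(acc<<6)|0x03=0x2C343, pending=0
Byte[6]=E0: 3-byte lead. pending=2, acc=0x0
Byte[7]=A6: continuation. acc=(acc<<6)|0x26=0x26, pending=1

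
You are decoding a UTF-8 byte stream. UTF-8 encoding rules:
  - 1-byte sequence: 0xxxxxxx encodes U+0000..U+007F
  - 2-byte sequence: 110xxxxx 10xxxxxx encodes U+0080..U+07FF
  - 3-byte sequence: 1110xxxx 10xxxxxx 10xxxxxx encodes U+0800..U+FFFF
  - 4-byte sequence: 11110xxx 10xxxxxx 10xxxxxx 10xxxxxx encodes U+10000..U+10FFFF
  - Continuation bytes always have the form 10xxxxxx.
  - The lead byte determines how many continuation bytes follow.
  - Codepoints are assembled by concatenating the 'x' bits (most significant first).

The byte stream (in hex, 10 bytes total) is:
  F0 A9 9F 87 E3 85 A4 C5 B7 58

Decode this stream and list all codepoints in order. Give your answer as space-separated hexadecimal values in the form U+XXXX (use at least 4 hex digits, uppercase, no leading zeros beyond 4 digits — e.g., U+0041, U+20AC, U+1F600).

Answer: U+297C7 U+3164 U+0177 U+0058

Derivation:
Byte[0]=F0: 4-byte lead, need 3 cont bytes. acc=0x0
Byte[1]=A9: continuation. acc=(acc<<6)|0x29=0x29
Byte[2]=9F: continuation. acc=(acc<<6)|0x1F=0xA5F
Byte[3]=87: continuation. acc=(acc<<6)|0x07=0x297C7
Completed: cp=U+297C7 (starts at byte 0)
Byte[4]=E3: 3-byte lead, need 2 cont bytes. acc=0x3
Byte[5]=85: continuation. acc=(acc<<6)|0x05=0xC5
Byte[6]=A4: continuation. acc=(acc<<6)|0x24=0x3164
Completed: cp=U+3164 (starts at byte 4)
Byte[7]=C5: 2-byte lead, need 1 cont bytes. acc=0x5
Byte[8]=B7: continuation. acc=(acc<<6)|0x37=0x177
Completed: cp=U+0177 (starts at byte 7)
Byte[9]=58: 1-byte ASCII. cp=U+0058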